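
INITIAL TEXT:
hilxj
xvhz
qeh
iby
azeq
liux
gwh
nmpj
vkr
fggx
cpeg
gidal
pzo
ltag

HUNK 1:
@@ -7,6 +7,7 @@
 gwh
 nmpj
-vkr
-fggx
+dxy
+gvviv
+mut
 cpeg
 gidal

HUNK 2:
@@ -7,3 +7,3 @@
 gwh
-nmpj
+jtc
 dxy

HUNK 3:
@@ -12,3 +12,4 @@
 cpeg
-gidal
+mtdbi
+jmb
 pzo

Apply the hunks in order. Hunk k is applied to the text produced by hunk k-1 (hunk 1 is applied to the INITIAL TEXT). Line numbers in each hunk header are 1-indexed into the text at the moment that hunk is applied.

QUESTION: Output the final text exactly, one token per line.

Answer: hilxj
xvhz
qeh
iby
azeq
liux
gwh
jtc
dxy
gvviv
mut
cpeg
mtdbi
jmb
pzo
ltag

Derivation:
Hunk 1: at line 7 remove [vkr,fggx] add [dxy,gvviv,mut] -> 15 lines: hilxj xvhz qeh iby azeq liux gwh nmpj dxy gvviv mut cpeg gidal pzo ltag
Hunk 2: at line 7 remove [nmpj] add [jtc] -> 15 lines: hilxj xvhz qeh iby azeq liux gwh jtc dxy gvviv mut cpeg gidal pzo ltag
Hunk 3: at line 12 remove [gidal] add [mtdbi,jmb] -> 16 lines: hilxj xvhz qeh iby azeq liux gwh jtc dxy gvviv mut cpeg mtdbi jmb pzo ltag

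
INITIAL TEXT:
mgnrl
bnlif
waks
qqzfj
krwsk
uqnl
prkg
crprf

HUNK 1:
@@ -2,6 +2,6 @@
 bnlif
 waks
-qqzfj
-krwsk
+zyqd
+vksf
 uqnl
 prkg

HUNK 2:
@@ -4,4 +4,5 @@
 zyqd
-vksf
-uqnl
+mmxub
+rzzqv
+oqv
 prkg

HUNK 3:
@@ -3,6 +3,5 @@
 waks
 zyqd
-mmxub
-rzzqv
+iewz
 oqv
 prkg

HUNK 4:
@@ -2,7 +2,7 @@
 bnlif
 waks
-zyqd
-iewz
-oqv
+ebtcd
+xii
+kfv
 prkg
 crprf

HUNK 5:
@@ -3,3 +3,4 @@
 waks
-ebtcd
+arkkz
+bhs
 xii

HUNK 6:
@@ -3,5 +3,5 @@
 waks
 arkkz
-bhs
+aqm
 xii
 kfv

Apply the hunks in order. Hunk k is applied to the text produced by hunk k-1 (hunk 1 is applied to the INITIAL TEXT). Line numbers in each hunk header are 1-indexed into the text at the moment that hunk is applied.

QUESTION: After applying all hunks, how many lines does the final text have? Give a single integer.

Answer: 9

Derivation:
Hunk 1: at line 2 remove [qqzfj,krwsk] add [zyqd,vksf] -> 8 lines: mgnrl bnlif waks zyqd vksf uqnl prkg crprf
Hunk 2: at line 4 remove [vksf,uqnl] add [mmxub,rzzqv,oqv] -> 9 lines: mgnrl bnlif waks zyqd mmxub rzzqv oqv prkg crprf
Hunk 3: at line 3 remove [mmxub,rzzqv] add [iewz] -> 8 lines: mgnrl bnlif waks zyqd iewz oqv prkg crprf
Hunk 4: at line 2 remove [zyqd,iewz,oqv] add [ebtcd,xii,kfv] -> 8 lines: mgnrl bnlif waks ebtcd xii kfv prkg crprf
Hunk 5: at line 3 remove [ebtcd] add [arkkz,bhs] -> 9 lines: mgnrl bnlif waks arkkz bhs xii kfv prkg crprf
Hunk 6: at line 3 remove [bhs] add [aqm] -> 9 lines: mgnrl bnlif waks arkkz aqm xii kfv prkg crprf
Final line count: 9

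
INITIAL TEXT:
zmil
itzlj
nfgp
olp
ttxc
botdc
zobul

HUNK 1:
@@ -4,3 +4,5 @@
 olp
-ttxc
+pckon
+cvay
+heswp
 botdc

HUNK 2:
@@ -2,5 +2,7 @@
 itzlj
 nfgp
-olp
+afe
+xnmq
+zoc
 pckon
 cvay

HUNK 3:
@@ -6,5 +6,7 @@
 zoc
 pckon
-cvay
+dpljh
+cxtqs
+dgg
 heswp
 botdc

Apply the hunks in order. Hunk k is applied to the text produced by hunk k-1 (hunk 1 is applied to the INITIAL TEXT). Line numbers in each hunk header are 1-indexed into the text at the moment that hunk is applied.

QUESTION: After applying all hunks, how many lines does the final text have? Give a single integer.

Answer: 13

Derivation:
Hunk 1: at line 4 remove [ttxc] add [pckon,cvay,heswp] -> 9 lines: zmil itzlj nfgp olp pckon cvay heswp botdc zobul
Hunk 2: at line 2 remove [olp] add [afe,xnmq,zoc] -> 11 lines: zmil itzlj nfgp afe xnmq zoc pckon cvay heswp botdc zobul
Hunk 3: at line 6 remove [cvay] add [dpljh,cxtqs,dgg] -> 13 lines: zmil itzlj nfgp afe xnmq zoc pckon dpljh cxtqs dgg heswp botdc zobul
Final line count: 13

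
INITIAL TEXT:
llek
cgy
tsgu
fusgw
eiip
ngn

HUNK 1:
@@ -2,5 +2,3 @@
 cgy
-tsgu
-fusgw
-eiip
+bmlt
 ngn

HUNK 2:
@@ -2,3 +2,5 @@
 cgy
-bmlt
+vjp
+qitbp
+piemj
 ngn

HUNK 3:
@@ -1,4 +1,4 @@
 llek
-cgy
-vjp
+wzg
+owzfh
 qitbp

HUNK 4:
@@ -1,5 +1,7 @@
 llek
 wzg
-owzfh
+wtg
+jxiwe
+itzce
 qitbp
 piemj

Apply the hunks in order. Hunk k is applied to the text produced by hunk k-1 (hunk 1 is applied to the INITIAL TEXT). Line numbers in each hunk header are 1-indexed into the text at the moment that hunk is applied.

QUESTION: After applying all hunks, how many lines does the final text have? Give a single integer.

Answer: 8

Derivation:
Hunk 1: at line 2 remove [tsgu,fusgw,eiip] add [bmlt] -> 4 lines: llek cgy bmlt ngn
Hunk 2: at line 2 remove [bmlt] add [vjp,qitbp,piemj] -> 6 lines: llek cgy vjp qitbp piemj ngn
Hunk 3: at line 1 remove [cgy,vjp] add [wzg,owzfh] -> 6 lines: llek wzg owzfh qitbp piemj ngn
Hunk 4: at line 1 remove [owzfh] add [wtg,jxiwe,itzce] -> 8 lines: llek wzg wtg jxiwe itzce qitbp piemj ngn
Final line count: 8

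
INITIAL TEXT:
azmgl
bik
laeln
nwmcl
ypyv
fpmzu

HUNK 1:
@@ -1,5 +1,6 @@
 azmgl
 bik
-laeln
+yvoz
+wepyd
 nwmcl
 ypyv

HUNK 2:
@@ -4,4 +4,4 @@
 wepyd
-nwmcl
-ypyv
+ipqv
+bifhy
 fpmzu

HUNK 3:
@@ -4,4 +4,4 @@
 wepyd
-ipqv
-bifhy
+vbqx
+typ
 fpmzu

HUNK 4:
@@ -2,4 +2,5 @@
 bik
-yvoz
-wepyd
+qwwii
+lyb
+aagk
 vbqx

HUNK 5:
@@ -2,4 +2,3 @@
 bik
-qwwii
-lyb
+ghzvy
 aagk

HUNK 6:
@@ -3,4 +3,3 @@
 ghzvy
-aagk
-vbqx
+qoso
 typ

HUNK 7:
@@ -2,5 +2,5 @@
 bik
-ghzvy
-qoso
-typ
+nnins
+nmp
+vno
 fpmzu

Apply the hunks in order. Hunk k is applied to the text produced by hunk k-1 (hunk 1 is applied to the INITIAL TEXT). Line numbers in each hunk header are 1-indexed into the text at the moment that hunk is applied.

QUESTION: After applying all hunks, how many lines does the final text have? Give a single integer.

Hunk 1: at line 1 remove [laeln] add [yvoz,wepyd] -> 7 lines: azmgl bik yvoz wepyd nwmcl ypyv fpmzu
Hunk 2: at line 4 remove [nwmcl,ypyv] add [ipqv,bifhy] -> 7 lines: azmgl bik yvoz wepyd ipqv bifhy fpmzu
Hunk 3: at line 4 remove [ipqv,bifhy] add [vbqx,typ] -> 7 lines: azmgl bik yvoz wepyd vbqx typ fpmzu
Hunk 4: at line 2 remove [yvoz,wepyd] add [qwwii,lyb,aagk] -> 8 lines: azmgl bik qwwii lyb aagk vbqx typ fpmzu
Hunk 5: at line 2 remove [qwwii,lyb] add [ghzvy] -> 7 lines: azmgl bik ghzvy aagk vbqx typ fpmzu
Hunk 6: at line 3 remove [aagk,vbqx] add [qoso] -> 6 lines: azmgl bik ghzvy qoso typ fpmzu
Hunk 7: at line 2 remove [ghzvy,qoso,typ] add [nnins,nmp,vno] -> 6 lines: azmgl bik nnins nmp vno fpmzu
Final line count: 6

Answer: 6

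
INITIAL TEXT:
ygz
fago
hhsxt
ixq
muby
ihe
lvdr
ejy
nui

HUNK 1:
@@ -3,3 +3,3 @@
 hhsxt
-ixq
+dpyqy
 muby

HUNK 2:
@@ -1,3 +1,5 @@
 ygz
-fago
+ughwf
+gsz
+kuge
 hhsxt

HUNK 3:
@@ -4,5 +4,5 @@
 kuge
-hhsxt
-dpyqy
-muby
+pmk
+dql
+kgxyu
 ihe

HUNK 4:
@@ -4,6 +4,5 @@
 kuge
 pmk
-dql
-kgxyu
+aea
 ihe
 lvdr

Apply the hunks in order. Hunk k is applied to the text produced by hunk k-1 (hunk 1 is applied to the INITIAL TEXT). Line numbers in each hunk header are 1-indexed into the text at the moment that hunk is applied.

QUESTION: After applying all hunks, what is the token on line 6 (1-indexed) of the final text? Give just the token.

Answer: aea

Derivation:
Hunk 1: at line 3 remove [ixq] add [dpyqy] -> 9 lines: ygz fago hhsxt dpyqy muby ihe lvdr ejy nui
Hunk 2: at line 1 remove [fago] add [ughwf,gsz,kuge] -> 11 lines: ygz ughwf gsz kuge hhsxt dpyqy muby ihe lvdr ejy nui
Hunk 3: at line 4 remove [hhsxt,dpyqy,muby] add [pmk,dql,kgxyu] -> 11 lines: ygz ughwf gsz kuge pmk dql kgxyu ihe lvdr ejy nui
Hunk 4: at line 4 remove [dql,kgxyu] add [aea] -> 10 lines: ygz ughwf gsz kuge pmk aea ihe lvdr ejy nui
Final line 6: aea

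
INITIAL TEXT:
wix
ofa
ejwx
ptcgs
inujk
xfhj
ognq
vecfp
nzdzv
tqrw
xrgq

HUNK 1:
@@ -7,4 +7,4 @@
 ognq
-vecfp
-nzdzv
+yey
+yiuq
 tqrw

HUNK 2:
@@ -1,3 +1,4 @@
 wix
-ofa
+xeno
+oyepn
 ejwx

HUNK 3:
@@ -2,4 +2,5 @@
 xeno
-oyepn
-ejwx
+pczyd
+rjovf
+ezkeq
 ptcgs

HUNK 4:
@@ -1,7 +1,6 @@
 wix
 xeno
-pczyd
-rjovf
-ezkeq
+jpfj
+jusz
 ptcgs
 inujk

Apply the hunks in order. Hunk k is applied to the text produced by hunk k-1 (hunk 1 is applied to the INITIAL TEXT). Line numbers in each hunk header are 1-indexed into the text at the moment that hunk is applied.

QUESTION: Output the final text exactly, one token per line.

Hunk 1: at line 7 remove [vecfp,nzdzv] add [yey,yiuq] -> 11 lines: wix ofa ejwx ptcgs inujk xfhj ognq yey yiuq tqrw xrgq
Hunk 2: at line 1 remove [ofa] add [xeno,oyepn] -> 12 lines: wix xeno oyepn ejwx ptcgs inujk xfhj ognq yey yiuq tqrw xrgq
Hunk 3: at line 2 remove [oyepn,ejwx] add [pczyd,rjovf,ezkeq] -> 13 lines: wix xeno pczyd rjovf ezkeq ptcgs inujk xfhj ognq yey yiuq tqrw xrgq
Hunk 4: at line 1 remove [pczyd,rjovf,ezkeq] add [jpfj,jusz] -> 12 lines: wix xeno jpfj jusz ptcgs inujk xfhj ognq yey yiuq tqrw xrgq

Answer: wix
xeno
jpfj
jusz
ptcgs
inujk
xfhj
ognq
yey
yiuq
tqrw
xrgq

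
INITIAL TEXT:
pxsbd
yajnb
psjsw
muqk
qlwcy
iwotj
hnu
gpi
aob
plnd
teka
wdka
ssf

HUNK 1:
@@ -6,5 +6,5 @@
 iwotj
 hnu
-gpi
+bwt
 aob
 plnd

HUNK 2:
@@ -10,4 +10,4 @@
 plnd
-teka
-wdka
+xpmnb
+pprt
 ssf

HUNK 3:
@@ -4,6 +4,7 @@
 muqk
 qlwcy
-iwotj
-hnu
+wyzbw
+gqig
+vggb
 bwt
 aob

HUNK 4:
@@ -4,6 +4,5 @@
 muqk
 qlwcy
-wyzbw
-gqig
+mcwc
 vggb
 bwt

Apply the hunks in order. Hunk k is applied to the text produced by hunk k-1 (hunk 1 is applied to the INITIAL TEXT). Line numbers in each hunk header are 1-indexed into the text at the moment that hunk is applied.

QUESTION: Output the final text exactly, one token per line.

Answer: pxsbd
yajnb
psjsw
muqk
qlwcy
mcwc
vggb
bwt
aob
plnd
xpmnb
pprt
ssf

Derivation:
Hunk 1: at line 6 remove [gpi] add [bwt] -> 13 lines: pxsbd yajnb psjsw muqk qlwcy iwotj hnu bwt aob plnd teka wdka ssf
Hunk 2: at line 10 remove [teka,wdka] add [xpmnb,pprt] -> 13 lines: pxsbd yajnb psjsw muqk qlwcy iwotj hnu bwt aob plnd xpmnb pprt ssf
Hunk 3: at line 4 remove [iwotj,hnu] add [wyzbw,gqig,vggb] -> 14 lines: pxsbd yajnb psjsw muqk qlwcy wyzbw gqig vggb bwt aob plnd xpmnb pprt ssf
Hunk 4: at line 4 remove [wyzbw,gqig] add [mcwc] -> 13 lines: pxsbd yajnb psjsw muqk qlwcy mcwc vggb bwt aob plnd xpmnb pprt ssf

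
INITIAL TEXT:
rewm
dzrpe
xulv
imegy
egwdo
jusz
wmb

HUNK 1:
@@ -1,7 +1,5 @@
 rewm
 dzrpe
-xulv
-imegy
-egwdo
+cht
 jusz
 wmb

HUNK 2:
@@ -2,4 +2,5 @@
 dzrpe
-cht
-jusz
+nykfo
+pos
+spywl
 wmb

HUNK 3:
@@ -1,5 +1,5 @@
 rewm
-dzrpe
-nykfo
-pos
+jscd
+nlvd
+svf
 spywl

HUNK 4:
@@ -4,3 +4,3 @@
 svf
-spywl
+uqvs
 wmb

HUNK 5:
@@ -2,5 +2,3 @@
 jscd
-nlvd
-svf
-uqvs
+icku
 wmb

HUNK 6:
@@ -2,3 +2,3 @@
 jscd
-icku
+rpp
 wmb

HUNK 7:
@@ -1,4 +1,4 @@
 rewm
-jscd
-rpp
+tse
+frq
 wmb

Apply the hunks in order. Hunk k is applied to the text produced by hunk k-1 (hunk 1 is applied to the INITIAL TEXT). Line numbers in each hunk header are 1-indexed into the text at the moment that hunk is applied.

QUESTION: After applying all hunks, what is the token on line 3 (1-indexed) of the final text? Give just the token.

Answer: frq

Derivation:
Hunk 1: at line 1 remove [xulv,imegy,egwdo] add [cht] -> 5 lines: rewm dzrpe cht jusz wmb
Hunk 2: at line 2 remove [cht,jusz] add [nykfo,pos,spywl] -> 6 lines: rewm dzrpe nykfo pos spywl wmb
Hunk 3: at line 1 remove [dzrpe,nykfo,pos] add [jscd,nlvd,svf] -> 6 lines: rewm jscd nlvd svf spywl wmb
Hunk 4: at line 4 remove [spywl] add [uqvs] -> 6 lines: rewm jscd nlvd svf uqvs wmb
Hunk 5: at line 2 remove [nlvd,svf,uqvs] add [icku] -> 4 lines: rewm jscd icku wmb
Hunk 6: at line 2 remove [icku] add [rpp] -> 4 lines: rewm jscd rpp wmb
Hunk 7: at line 1 remove [jscd,rpp] add [tse,frq] -> 4 lines: rewm tse frq wmb
Final line 3: frq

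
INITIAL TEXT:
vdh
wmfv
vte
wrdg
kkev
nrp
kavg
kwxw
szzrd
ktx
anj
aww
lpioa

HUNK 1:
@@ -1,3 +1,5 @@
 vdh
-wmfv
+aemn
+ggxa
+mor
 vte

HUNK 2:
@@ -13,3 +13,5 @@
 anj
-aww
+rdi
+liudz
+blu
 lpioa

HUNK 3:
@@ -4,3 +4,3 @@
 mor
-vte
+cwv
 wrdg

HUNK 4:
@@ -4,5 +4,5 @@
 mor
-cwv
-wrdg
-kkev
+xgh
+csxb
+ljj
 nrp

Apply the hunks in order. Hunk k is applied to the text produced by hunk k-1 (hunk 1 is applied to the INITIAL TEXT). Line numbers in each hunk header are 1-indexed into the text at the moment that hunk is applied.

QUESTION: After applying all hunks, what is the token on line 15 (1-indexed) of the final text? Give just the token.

Answer: liudz

Derivation:
Hunk 1: at line 1 remove [wmfv] add [aemn,ggxa,mor] -> 15 lines: vdh aemn ggxa mor vte wrdg kkev nrp kavg kwxw szzrd ktx anj aww lpioa
Hunk 2: at line 13 remove [aww] add [rdi,liudz,blu] -> 17 lines: vdh aemn ggxa mor vte wrdg kkev nrp kavg kwxw szzrd ktx anj rdi liudz blu lpioa
Hunk 3: at line 4 remove [vte] add [cwv] -> 17 lines: vdh aemn ggxa mor cwv wrdg kkev nrp kavg kwxw szzrd ktx anj rdi liudz blu lpioa
Hunk 4: at line 4 remove [cwv,wrdg,kkev] add [xgh,csxb,ljj] -> 17 lines: vdh aemn ggxa mor xgh csxb ljj nrp kavg kwxw szzrd ktx anj rdi liudz blu lpioa
Final line 15: liudz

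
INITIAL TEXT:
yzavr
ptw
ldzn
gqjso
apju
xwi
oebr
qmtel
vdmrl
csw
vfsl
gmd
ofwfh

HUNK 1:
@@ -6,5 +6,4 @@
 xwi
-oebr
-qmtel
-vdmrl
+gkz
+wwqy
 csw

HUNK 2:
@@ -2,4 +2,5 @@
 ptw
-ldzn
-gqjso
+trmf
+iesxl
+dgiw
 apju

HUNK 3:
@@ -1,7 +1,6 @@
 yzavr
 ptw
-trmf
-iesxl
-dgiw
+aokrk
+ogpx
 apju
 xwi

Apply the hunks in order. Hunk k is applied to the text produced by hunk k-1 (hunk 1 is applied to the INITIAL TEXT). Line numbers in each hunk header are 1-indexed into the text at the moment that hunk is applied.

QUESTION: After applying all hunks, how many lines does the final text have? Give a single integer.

Answer: 12

Derivation:
Hunk 1: at line 6 remove [oebr,qmtel,vdmrl] add [gkz,wwqy] -> 12 lines: yzavr ptw ldzn gqjso apju xwi gkz wwqy csw vfsl gmd ofwfh
Hunk 2: at line 2 remove [ldzn,gqjso] add [trmf,iesxl,dgiw] -> 13 lines: yzavr ptw trmf iesxl dgiw apju xwi gkz wwqy csw vfsl gmd ofwfh
Hunk 3: at line 1 remove [trmf,iesxl,dgiw] add [aokrk,ogpx] -> 12 lines: yzavr ptw aokrk ogpx apju xwi gkz wwqy csw vfsl gmd ofwfh
Final line count: 12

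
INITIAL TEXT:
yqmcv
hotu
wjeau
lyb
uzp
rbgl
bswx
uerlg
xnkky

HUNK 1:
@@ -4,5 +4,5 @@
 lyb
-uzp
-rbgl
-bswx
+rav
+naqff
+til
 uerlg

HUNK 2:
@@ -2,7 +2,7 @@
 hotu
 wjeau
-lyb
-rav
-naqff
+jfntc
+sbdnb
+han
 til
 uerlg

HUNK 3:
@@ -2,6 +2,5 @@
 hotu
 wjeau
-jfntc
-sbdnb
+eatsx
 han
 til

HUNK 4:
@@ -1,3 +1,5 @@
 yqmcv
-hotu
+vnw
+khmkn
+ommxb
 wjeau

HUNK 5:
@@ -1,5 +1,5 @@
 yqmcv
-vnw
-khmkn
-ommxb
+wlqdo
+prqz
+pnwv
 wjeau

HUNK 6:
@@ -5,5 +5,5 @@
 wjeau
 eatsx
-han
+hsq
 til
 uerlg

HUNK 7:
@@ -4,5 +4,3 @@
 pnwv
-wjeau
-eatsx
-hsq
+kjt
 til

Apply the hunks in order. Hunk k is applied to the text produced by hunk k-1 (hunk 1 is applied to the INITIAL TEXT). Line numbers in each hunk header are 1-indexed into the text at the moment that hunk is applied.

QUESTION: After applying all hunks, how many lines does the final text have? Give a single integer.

Answer: 8

Derivation:
Hunk 1: at line 4 remove [uzp,rbgl,bswx] add [rav,naqff,til] -> 9 lines: yqmcv hotu wjeau lyb rav naqff til uerlg xnkky
Hunk 2: at line 2 remove [lyb,rav,naqff] add [jfntc,sbdnb,han] -> 9 lines: yqmcv hotu wjeau jfntc sbdnb han til uerlg xnkky
Hunk 3: at line 2 remove [jfntc,sbdnb] add [eatsx] -> 8 lines: yqmcv hotu wjeau eatsx han til uerlg xnkky
Hunk 4: at line 1 remove [hotu] add [vnw,khmkn,ommxb] -> 10 lines: yqmcv vnw khmkn ommxb wjeau eatsx han til uerlg xnkky
Hunk 5: at line 1 remove [vnw,khmkn,ommxb] add [wlqdo,prqz,pnwv] -> 10 lines: yqmcv wlqdo prqz pnwv wjeau eatsx han til uerlg xnkky
Hunk 6: at line 5 remove [han] add [hsq] -> 10 lines: yqmcv wlqdo prqz pnwv wjeau eatsx hsq til uerlg xnkky
Hunk 7: at line 4 remove [wjeau,eatsx,hsq] add [kjt] -> 8 lines: yqmcv wlqdo prqz pnwv kjt til uerlg xnkky
Final line count: 8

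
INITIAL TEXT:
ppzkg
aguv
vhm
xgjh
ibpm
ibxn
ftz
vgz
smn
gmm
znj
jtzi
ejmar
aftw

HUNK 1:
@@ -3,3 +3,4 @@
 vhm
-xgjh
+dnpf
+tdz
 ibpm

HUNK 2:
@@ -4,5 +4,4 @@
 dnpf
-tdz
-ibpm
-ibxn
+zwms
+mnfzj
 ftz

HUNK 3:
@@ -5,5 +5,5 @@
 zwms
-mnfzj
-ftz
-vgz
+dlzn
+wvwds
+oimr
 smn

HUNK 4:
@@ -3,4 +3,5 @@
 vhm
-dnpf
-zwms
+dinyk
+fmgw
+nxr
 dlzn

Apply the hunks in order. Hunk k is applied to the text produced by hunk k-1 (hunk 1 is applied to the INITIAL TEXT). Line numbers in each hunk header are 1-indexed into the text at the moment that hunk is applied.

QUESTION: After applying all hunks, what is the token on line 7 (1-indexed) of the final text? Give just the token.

Hunk 1: at line 3 remove [xgjh] add [dnpf,tdz] -> 15 lines: ppzkg aguv vhm dnpf tdz ibpm ibxn ftz vgz smn gmm znj jtzi ejmar aftw
Hunk 2: at line 4 remove [tdz,ibpm,ibxn] add [zwms,mnfzj] -> 14 lines: ppzkg aguv vhm dnpf zwms mnfzj ftz vgz smn gmm znj jtzi ejmar aftw
Hunk 3: at line 5 remove [mnfzj,ftz,vgz] add [dlzn,wvwds,oimr] -> 14 lines: ppzkg aguv vhm dnpf zwms dlzn wvwds oimr smn gmm znj jtzi ejmar aftw
Hunk 4: at line 3 remove [dnpf,zwms] add [dinyk,fmgw,nxr] -> 15 lines: ppzkg aguv vhm dinyk fmgw nxr dlzn wvwds oimr smn gmm znj jtzi ejmar aftw
Final line 7: dlzn

Answer: dlzn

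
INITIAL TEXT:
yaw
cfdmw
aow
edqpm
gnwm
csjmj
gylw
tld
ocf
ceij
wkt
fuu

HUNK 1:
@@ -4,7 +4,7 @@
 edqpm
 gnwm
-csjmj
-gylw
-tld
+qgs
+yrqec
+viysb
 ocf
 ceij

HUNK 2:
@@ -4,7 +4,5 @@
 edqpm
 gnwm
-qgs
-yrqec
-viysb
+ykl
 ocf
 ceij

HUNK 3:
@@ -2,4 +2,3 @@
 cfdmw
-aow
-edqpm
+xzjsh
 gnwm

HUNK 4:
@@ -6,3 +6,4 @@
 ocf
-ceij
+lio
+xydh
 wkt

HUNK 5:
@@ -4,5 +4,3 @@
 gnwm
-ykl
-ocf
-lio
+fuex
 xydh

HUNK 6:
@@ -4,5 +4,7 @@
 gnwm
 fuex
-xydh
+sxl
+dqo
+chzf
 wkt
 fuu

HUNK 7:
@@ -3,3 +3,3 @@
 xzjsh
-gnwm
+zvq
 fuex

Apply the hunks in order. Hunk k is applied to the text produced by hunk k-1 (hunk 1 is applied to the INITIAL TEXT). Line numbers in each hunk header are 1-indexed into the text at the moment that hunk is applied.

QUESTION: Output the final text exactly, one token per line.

Hunk 1: at line 4 remove [csjmj,gylw,tld] add [qgs,yrqec,viysb] -> 12 lines: yaw cfdmw aow edqpm gnwm qgs yrqec viysb ocf ceij wkt fuu
Hunk 2: at line 4 remove [qgs,yrqec,viysb] add [ykl] -> 10 lines: yaw cfdmw aow edqpm gnwm ykl ocf ceij wkt fuu
Hunk 3: at line 2 remove [aow,edqpm] add [xzjsh] -> 9 lines: yaw cfdmw xzjsh gnwm ykl ocf ceij wkt fuu
Hunk 4: at line 6 remove [ceij] add [lio,xydh] -> 10 lines: yaw cfdmw xzjsh gnwm ykl ocf lio xydh wkt fuu
Hunk 5: at line 4 remove [ykl,ocf,lio] add [fuex] -> 8 lines: yaw cfdmw xzjsh gnwm fuex xydh wkt fuu
Hunk 6: at line 4 remove [xydh] add [sxl,dqo,chzf] -> 10 lines: yaw cfdmw xzjsh gnwm fuex sxl dqo chzf wkt fuu
Hunk 7: at line 3 remove [gnwm] add [zvq] -> 10 lines: yaw cfdmw xzjsh zvq fuex sxl dqo chzf wkt fuu

Answer: yaw
cfdmw
xzjsh
zvq
fuex
sxl
dqo
chzf
wkt
fuu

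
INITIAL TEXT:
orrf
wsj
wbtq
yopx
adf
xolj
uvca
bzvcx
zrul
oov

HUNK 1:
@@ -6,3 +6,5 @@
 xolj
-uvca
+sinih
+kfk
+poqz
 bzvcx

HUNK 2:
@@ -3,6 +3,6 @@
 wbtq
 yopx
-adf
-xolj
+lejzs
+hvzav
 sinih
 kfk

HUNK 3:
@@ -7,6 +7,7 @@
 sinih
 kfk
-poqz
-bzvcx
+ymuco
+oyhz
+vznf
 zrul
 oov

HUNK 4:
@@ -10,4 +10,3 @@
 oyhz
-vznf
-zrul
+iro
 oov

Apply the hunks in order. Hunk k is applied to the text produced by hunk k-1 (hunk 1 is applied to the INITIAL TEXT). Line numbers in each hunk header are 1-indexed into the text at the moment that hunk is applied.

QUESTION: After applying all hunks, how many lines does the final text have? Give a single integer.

Hunk 1: at line 6 remove [uvca] add [sinih,kfk,poqz] -> 12 lines: orrf wsj wbtq yopx adf xolj sinih kfk poqz bzvcx zrul oov
Hunk 2: at line 3 remove [adf,xolj] add [lejzs,hvzav] -> 12 lines: orrf wsj wbtq yopx lejzs hvzav sinih kfk poqz bzvcx zrul oov
Hunk 3: at line 7 remove [poqz,bzvcx] add [ymuco,oyhz,vznf] -> 13 lines: orrf wsj wbtq yopx lejzs hvzav sinih kfk ymuco oyhz vznf zrul oov
Hunk 4: at line 10 remove [vznf,zrul] add [iro] -> 12 lines: orrf wsj wbtq yopx lejzs hvzav sinih kfk ymuco oyhz iro oov
Final line count: 12

Answer: 12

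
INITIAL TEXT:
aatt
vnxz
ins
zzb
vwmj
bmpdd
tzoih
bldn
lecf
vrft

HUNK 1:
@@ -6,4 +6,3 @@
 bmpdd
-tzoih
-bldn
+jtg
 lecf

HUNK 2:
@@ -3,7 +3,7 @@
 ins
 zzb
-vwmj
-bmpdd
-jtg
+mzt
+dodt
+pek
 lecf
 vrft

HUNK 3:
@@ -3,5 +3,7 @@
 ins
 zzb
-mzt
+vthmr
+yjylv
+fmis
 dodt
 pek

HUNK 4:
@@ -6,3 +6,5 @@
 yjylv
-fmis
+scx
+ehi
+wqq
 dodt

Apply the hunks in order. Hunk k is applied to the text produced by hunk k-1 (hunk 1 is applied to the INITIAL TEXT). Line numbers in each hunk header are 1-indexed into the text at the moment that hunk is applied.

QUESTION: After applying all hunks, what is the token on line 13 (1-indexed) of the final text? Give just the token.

Answer: vrft

Derivation:
Hunk 1: at line 6 remove [tzoih,bldn] add [jtg] -> 9 lines: aatt vnxz ins zzb vwmj bmpdd jtg lecf vrft
Hunk 2: at line 3 remove [vwmj,bmpdd,jtg] add [mzt,dodt,pek] -> 9 lines: aatt vnxz ins zzb mzt dodt pek lecf vrft
Hunk 3: at line 3 remove [mzt] add [vthmr,yjylv,fmis] -> 11 lines: aatt vnxz ins zzb vthmr yjylv fmis dodt pek lecf vrft
Hunk 4: at line 6 remove [fmis] add [scx,ehi,wqq] -> 13 lines: aatt vnxz ins zzb vthmr yjylv scx ehi wqq dodt pek lecf vrft
Final line 13: vrft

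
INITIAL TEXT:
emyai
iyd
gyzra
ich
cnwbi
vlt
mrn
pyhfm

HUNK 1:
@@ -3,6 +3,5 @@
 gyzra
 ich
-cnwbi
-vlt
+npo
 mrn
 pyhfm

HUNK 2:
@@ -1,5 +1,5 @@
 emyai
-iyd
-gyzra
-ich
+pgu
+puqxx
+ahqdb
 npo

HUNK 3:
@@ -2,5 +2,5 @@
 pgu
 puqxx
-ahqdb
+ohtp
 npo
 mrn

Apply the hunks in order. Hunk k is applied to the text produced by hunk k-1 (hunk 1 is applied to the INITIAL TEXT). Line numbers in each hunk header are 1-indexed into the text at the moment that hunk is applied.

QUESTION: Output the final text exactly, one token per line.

Hunk 1: at line 3 remove [cnwbi,vlt] add [npo] -> 7 lines: emyai iyd gyzra ich npo mrn pyhfm
Hunk 2: at line 1 remove [iyd,gyzra,ich] add [pgu,puqxx,ahqdb] -> 7 lines: emyai pgu puqxx ahqdb npo mrn pyhfm
Hunk 3: at line 2 remove [ahqdb] add [ohtp] -> 7 lines: emyai pgu puqxx ohtp npo mrn pyhfm

Answer: emyai
pgu
puqxx
ohtp
npo
mrn
pyhfm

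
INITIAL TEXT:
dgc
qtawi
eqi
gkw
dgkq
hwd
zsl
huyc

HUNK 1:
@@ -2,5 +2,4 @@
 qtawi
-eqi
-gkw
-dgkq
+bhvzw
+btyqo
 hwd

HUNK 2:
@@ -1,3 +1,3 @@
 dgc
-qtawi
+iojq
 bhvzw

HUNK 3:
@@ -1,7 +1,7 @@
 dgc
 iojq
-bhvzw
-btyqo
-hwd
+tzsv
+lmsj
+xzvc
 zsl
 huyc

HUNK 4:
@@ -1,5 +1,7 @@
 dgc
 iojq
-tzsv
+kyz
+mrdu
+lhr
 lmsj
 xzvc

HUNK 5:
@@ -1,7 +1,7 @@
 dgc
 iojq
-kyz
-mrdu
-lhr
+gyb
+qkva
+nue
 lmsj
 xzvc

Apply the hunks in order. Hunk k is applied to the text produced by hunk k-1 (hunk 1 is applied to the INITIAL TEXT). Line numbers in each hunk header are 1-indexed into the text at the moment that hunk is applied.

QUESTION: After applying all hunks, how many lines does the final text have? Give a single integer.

Hunk 1: at line 2 remove [eqi,gkw,dgkq] add [bhvzw,btyqo] -> 7 lines: dgc qtawi bhvzw btyqo hwd zsl huyc
Hunk 2: at line 1 remove [qtawi] add [iojq] -> 7 lines: dgc iojq bhvzw btyqo hwd zsl huyc
Hunk 3: at line 1 remove [bhvzw,btyqo,hwd] add [tzsv,lmsj,xzvc] -> 7 lines: dgc iojq tzsv lmsj xzvc zsl huyc
Hunk 4: at line 1 remove [tzsv] add [kyz,mrdu,lhr] -> 9 lines: dgc iojq kyz mrdu lhr lmsj xzvc zsl huyc
Hunk 5: at line 1 remove [kyz,mrdu,lhr] add [gyb,qkva,nue] -> 9 lines: dgc iojq gyb qkva nue lmsj xzvc zsl huyc
Final line count: 9

Answer: 9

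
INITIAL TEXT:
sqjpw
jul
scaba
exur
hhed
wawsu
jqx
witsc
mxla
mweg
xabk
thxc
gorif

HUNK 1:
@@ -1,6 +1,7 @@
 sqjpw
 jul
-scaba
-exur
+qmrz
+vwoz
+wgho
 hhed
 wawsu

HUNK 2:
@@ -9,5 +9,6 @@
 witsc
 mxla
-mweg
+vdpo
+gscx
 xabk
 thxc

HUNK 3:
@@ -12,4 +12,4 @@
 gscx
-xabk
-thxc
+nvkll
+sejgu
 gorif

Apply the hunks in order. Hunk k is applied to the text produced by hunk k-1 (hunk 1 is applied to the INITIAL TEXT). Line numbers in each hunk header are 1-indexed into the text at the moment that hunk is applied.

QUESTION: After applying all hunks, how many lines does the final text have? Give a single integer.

Answer: 15

Derivation:
Hunk 1: at line 1 remove [scaba,exur] add [qmrz,vwoz,wgho] -> 14 lines: sqjpw jul qmrz vwoz wgho hhed wawsu jqx witsc mxla mweg xabk thxc gorif
Hunk 2: at line 9 remove [mweg] add [vdpo,gscx] -> 15 lines: sqjpw jul qmrz vwoz wgho hhed wawsu jqx witsc mxla vdpo gscx xabk thxc gorif
Hunk 3: at line 12 remove [xabk,thxc] add [nvkll,sejgu] -> 15 lines: sqjpw jul qmrz vwoz wgho hhed wawsu jqx witsc mxla vdpo gscx nvkll sejgu gorif
Final line count: 15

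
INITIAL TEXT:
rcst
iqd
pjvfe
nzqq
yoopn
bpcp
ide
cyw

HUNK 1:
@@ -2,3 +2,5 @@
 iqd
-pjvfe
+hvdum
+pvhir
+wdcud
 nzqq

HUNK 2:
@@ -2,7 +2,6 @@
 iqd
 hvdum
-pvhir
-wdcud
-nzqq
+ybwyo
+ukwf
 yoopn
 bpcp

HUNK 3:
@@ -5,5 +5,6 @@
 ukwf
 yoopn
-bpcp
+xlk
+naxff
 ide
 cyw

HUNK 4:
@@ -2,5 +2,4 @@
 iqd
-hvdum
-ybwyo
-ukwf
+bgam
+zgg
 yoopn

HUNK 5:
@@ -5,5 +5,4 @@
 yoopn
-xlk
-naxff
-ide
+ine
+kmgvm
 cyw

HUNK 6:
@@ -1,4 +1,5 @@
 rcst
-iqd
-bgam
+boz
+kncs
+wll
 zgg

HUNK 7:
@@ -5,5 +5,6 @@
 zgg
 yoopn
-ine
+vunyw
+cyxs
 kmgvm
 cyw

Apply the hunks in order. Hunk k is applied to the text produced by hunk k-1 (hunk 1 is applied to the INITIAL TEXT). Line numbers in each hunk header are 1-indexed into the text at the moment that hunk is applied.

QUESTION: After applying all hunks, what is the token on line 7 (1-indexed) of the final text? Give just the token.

Answer: vunyw

Derivation:
Hunk 1: at line 2 remove [pjvfe] add [hvdum,pvhir,wdcud] -> 10 lines: rcst iqd hvdum pvhir wdcud nzqq yoopn bpcp ide cyw
Hunk 2: at line 2 remove [pvhir,wdcud,nzqq] add [ybwyo,ukwf] -> 9 lines: rcst iqd hvdum ybwyo ukwf yoopn bpcp ide cyw
Hunk 3: at line 5 remove [bpcp] add [xlk,naxff] -> 10 lines: rcst iqd hvdum ybwyo ukwf yoopn xlk naxff ide cyw
Hunk 4: at line 2 remove [hvdum,ybwyo,ukwf] add [bgam,zgg] -> 9 lines: rcst iqd bgam zgg yoopn xlk naxff ide cyw
Hunk 5: at line 5 remove [xlk,naxff,ide] add [ine,kmgvm] -> 8 lines: rcst iqd bgam zgg yoopn ine kmgvm cyw
Hunk 6: at line 1 remove [iqd,bgam] add [boz,kncs,wll] -> 9 lines: rcst boz kncs wll zgg yoopn ine kmgvm cyw
Hunk 7: at line 5 remove [ine] add [vunyw,cyxs] -> 10 lines: rcst boz kncs wll zgg yoopn vunyw cyxs kmgvm cyw
Final line 7: vunyw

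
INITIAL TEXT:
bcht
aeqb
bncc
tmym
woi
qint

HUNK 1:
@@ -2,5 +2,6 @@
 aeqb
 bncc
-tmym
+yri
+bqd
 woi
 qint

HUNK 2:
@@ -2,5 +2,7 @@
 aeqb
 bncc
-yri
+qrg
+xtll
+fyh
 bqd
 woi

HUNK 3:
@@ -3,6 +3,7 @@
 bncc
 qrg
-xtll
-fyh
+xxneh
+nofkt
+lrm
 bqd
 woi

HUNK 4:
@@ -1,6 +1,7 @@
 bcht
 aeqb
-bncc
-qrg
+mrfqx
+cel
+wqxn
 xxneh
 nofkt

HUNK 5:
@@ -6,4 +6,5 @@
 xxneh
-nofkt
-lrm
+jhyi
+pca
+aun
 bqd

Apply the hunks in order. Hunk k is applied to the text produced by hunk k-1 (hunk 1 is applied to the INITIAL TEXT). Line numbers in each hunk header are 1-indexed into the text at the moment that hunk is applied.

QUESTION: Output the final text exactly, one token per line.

Answer: bcht
aeqb
mrfqx
cel
wqxn
xxneh
jhyi
pca
aun
bqd
woi
qint

Derivation:
Hunk 1: at line 2 remove [tmym] add [yri,bqd] -> 7 lines: bcht aeqb bncc yri bqd woi qint
Hunk 2: at line 2 remove [yri] add [qrg,xtll,fyh] -> 9 lines: bcht aeqb bncc qrg xtll fyh bqd woi qint
Hunk 3: at line 3 remove [xtll,fyh] add [xxneh,nofkt,lrm] -> 10 lines: bcht aeqb bncc qrg xxneh nofkt lrm bqd woi qint
Hunk 4: at line 1 remove [bncc,qrg] add [mrfqx,cel,wqxn] -> 11 lines: bcht aeqb mrfqx cel wqxn xxneh nofkt lrm bqd woi qint
Hunk 5: at line 6 remove [nofkt,lrm] add [jhyi,pca,aun] -> 12 lines: bcht aeqb mrfqx cel wqxn xxneh jhyi pca aun bqd woi qint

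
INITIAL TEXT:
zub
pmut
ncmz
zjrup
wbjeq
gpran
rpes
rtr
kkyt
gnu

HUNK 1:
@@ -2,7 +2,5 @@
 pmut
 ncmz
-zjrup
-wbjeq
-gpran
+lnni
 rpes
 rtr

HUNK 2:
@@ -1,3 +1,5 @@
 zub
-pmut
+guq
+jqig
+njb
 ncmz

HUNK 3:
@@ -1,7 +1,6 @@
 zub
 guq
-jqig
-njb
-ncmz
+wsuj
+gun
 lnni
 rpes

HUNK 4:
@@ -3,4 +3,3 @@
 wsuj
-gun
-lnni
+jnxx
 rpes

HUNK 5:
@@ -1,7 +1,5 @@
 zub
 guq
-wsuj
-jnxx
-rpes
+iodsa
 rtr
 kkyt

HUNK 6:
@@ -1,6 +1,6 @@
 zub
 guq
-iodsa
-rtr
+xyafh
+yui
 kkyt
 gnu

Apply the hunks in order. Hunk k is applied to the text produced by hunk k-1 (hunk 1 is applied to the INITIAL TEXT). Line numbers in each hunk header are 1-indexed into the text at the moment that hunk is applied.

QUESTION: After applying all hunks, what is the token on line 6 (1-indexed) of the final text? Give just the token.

Answer: gnu

Derivation:
Hunk 1: at line 2 remove [zjrup,wbjeq,gpran] add [lnni] -> 8 lines: zub pmut ncmz lnni rpes rtr kkyt gnu
Hunk 2: at line 1 remove [pmut] add [guq,jqig,njb] -> 10 lines: zub guq jqig njb ncmz lnni rpes rtr kkyt gnu
Hunk 3: at line 1 remove [jqig,njb,ncmz] add [wsuj,gun] -> 9 lines: zub guq wsuj gun lnni rpes rtr kkyt gnu
Hunk 4: at line 3 remove [gun,lnni] add [jnxx] -> 8 lines: zub guq wsuj jnxx rpes rtr kkyt gnu
Hunk 5: at line 1 remove [wsuj,jnxx,rpes] add [iodsa] -> 6 lines: zub guq iodsa rtr kkyt gnu
Hunk 6: at line 1 remove [iodsa,rtr] add [xyafh,yui] -> 6 lines: zub guq xyafh yui kkyt gnu
Final line 6: gnu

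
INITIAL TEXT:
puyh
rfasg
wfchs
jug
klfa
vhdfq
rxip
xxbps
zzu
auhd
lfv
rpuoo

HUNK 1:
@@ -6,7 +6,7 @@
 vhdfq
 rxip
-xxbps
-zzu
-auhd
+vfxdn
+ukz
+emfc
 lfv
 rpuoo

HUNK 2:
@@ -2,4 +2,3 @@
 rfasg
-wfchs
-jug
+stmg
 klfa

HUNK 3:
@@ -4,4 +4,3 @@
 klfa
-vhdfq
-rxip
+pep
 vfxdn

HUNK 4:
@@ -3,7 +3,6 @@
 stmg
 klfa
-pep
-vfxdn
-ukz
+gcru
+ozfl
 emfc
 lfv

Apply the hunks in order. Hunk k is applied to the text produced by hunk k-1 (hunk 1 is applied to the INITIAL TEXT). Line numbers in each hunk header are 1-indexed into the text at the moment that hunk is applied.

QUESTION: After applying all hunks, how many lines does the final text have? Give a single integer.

Hunk 1: at line 6 remove [xxbps,zzu,auhd] add [vfxdn,ukz,emfc] -> 12 lines: puyh rfasg wfchs jug klfa vhdfq rxip vfxdn ukz emfc lfv rpuoo
Hunk 2: at line 2 remove [wfchs,jug] add [stmg] -> 11 lines: puyh rfasg stmg klfa vhdfq rxip vfxdn ukz emfc lfv rpuoo
Hunk 3: at line 4 remove [vhdfq,rxip] add [pep] -> 10 lines: puyh rfasg stmg klfa pep vfxdn ukz emfc lfv rpuoo
Hunk 4: at line 3 remove [pep,vfxdn,ukz] add [gcru,ozfl] -> 9 lines: puyh rfasg stmg klfa gcru ozfl emfc lfv rpuoo
Final line count: 9

Answer: 9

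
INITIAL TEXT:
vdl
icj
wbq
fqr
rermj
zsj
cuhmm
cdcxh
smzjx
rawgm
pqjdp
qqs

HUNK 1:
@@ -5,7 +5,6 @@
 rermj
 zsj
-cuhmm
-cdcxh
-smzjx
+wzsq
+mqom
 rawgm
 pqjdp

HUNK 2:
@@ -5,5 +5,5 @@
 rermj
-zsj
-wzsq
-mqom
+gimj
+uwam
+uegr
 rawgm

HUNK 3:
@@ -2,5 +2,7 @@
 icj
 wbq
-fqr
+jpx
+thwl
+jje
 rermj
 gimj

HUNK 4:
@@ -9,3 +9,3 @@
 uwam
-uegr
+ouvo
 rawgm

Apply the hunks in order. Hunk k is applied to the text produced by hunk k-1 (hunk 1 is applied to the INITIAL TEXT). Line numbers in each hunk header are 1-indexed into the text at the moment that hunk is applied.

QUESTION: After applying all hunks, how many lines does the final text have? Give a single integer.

Answer: 13

Derivation:
Hunk 1: at line 5 remove [cuhmm,cdcxh,smzjx] add [wzsq,mqom] -> 11 lines: vdl icj wbq fqr rermj zsj wzsq mqom rawgm pqjdp qqs
Hunk 2: at line 5 remove [zsj,wzsq,mqom] add [gimj,uwam,uegr] -> 11 lines: vdl icj wbq fqr rermj gimj uwam uegr rawgm pqjdp qqs
Hunk 3: at line 2 remove [fqr] add [jpx,thwl,jje] -> 13 lines: vdl icj wbq jpx thwl jje rermj gimj uwam uegr rawgm pqjdp qqs
Hunk 4: at line 9 remove [uegr] add [ouvo] -> 13 lines: vdl icj wbq jpx thwl jje rermj gimj uwam ouvo rawgm pqjdp qqs
Final line count: 13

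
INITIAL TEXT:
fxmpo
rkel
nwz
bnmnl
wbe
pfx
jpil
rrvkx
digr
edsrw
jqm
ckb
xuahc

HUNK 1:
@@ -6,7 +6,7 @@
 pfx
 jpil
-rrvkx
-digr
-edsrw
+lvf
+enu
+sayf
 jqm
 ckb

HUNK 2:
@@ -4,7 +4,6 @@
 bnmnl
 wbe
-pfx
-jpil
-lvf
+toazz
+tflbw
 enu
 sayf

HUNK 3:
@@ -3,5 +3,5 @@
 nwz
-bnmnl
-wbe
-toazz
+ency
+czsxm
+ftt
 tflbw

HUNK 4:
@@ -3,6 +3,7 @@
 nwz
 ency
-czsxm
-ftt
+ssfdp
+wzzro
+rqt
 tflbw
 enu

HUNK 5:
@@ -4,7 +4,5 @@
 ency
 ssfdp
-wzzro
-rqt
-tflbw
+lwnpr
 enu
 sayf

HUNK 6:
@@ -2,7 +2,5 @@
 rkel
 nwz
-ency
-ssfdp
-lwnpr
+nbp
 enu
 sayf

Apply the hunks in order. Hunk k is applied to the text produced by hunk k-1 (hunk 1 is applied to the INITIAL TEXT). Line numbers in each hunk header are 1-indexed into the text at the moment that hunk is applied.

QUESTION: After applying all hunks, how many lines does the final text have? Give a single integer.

Hunk 1: at line 6 remove [rrvkx,digr,edsrw] add [lvf,enu,sayf] -> 13 lines: fxmpo rkel nwz bnmnl wbe pfx jpil lvf enu sayf jqm ckb xuahc
Hunk 2: at line 4 remove [pfx,jpil,lvf] add [toazz,tflbw] -> 12 lines: fxmpo rkel nwz bnmnl wbe toazz tflbw enu sayf jqm ckb xuahc
Hunk 3: at line 3 remove [bnmnl,wbe,toazz] add [ency,czsxm,ftt] -> 12 lines: fxmpo rkel nwz ency czsxm ftt tflbw enu sayf jqm ckb xuahc
Hunk 4: at line 3 remove [czsxm,ftt] add [ssfdp,wzzro,rqt] -> 13 lines: fxmpo rkel nwz ency ssfdp wzzro rqt tflbw enu sayf jqm ckb xuahc
Hunk 5: at line 4 remove [wzzro,rqt,tflbw] add [lwnpr] -> 11 lines: fxmpo rkel nwz ency ssfdp lwnpr enu sayf jqm ckb xuahc
Hunk 6: at line 2 remove [ency,ssfdp,lwnpr] add [nbp] -> 9 lines: fxmpo rkel nwz nbp enu sayf jqm ckb xuahc
Final line count: 9

Answer: 9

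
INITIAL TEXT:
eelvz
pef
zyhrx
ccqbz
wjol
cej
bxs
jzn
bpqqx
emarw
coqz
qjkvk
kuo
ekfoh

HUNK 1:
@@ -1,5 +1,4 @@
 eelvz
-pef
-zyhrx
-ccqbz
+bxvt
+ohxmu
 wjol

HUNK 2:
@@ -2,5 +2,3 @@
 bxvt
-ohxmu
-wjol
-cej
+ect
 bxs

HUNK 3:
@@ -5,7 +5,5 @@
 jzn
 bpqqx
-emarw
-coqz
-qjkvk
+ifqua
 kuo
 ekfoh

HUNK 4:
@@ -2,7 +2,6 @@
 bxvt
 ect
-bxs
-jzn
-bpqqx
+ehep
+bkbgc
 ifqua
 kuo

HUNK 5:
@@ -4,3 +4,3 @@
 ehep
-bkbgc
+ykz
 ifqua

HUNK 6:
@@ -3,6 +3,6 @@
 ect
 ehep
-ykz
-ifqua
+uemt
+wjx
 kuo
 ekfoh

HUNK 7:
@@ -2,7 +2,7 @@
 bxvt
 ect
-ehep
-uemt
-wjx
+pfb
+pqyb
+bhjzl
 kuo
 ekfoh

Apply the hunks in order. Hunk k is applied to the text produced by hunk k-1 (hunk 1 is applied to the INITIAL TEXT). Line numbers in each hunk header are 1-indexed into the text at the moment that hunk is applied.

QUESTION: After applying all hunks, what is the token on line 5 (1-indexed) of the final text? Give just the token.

Hunk 1: at line 1 remove [pef,zyhrx,ccqbz] add [bxvt,ohxmu] -> 13 lines: eelvz bxvt ohxmu wjol cej bxs jzn bpqqx emarw coqz qjkvk kuo ekfoh
Hunk 2: at line 2 remove [ohxmu,wjol,cej] add [ect] -> 11 lines: eelvz bxvt ect bxs jzn bpqqx emarw coqz qjkvk kuo ekfoh
Hunk 3: at line 5 remove [emarw,coqz,qjkvk] add [ifqua] -> 9 lines: eelvz bxvt ect bxs jzn bpqqx ifqua kuo ekfoh
Hunk 4: at line 2 remove [bxs,jzn,bpqqx] add [ehep,bkbgc] -> 8 lines: eelvz bxvt ect ehep bkbgc ifqua kuo ekfoh
Hunk 5: at line 4 remove [bkbgc] add [ykz] -> 8 lines: eelvz bxvt ect ehep ykz ifqua kuo ekfoh
Hunk 6: at line 3 remove [ykz,ifqua] add [uemt,wjx] -> 8 lines: eelvz bxvt ect ehep uemt wjx kuo ekfoh
Hunk 7: at line 2 remove [ehep,uemt,wjx] add [pfb,pqyb,bhjzl] -> 8 lines: eelvz bxvt ect pfb pqyb bhjzl kuo ekfoh
Final line 5: pqyb

Answer: pqyb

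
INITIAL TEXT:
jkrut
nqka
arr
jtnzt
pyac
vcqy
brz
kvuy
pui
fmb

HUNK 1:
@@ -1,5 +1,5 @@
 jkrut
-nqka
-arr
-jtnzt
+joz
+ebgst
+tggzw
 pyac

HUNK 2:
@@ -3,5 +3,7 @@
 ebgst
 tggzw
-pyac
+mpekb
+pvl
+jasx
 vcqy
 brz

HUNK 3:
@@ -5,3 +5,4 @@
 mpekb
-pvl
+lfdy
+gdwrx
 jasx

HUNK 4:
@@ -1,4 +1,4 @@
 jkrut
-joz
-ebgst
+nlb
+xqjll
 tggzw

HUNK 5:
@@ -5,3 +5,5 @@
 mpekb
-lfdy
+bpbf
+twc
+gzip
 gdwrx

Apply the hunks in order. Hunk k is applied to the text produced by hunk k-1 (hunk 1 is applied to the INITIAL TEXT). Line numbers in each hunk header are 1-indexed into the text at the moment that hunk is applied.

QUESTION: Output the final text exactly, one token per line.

Answer: jkrut
nlb
xqjll
tggzw
mpekb
bpbf
twc
gzip
gdwrx
jasx
vcqy
brz
kvuy
pui
fmb

Derivation:
Hunk 1: at line 1 remove [nqka,arr,jtnzt] add [joz,ebgst,tggzw] -> 10 lines: jkrut joz ebgst tggzw pyac vcqy brz kvuy pui fmb
Hunk 2: at line 3 remove [pyac] add [mpekb,pvl,jasx] -> 12 lines: jkrut joz ebgst tggzw mpekb pvl jasx vcqy brz kvuy pui fmb
Hunk 3: at line 5 remove [pvl] add [lfdy,gdwrx] -> 13 lines: jkrut joz ebgst tggzw mpekb lfdy gdwrx jasx vcqy brz kvuy pui fmb
Hunk 4: at line 1 remove [joz,ebgst] add [nlb,xqjll] -> 13 lines: jkrut nlb xqjll tggzw mpekb lfdy gdwrx jasx vcqy brz kvuy pui fmb
Hunk 5: at line 5 remove [lfdy] add [bpbf,twc,gzip] -> 15 lines: jkrut nlb xqjll tggzw mpekb bpbf twc gzip gdwrx jasx vcqy brz kvuy pui fmb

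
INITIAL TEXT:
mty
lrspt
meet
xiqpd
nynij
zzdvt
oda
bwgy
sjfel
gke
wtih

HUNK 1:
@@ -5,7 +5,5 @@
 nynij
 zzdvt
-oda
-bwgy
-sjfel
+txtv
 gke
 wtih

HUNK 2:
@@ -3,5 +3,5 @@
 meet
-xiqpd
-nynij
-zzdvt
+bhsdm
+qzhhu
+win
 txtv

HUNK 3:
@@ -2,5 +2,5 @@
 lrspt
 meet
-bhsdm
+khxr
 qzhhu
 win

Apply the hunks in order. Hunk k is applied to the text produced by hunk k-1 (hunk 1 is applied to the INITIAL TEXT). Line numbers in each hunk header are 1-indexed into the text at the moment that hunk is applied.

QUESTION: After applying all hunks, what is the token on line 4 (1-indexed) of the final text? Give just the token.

Hunk 1: at line 5 remove [oda,bwgy,sjfel] add [txtv] -> 9 lines: mty lrspt meet xiqpd nynij zzdvt txtv gke wtih
Hunk 2: at line 3 remove [xiqpd,nynij,zzdvt] add [bhsdm,qzhhu,win] -> 9 lines: mty lrspt meet bhsdm qzhhu win txtv gke wtih
Hunk 3: at line 2 remove [bhsdm] add [khxr] -> 9 lines: mty lrspt meet khxr qzhhu win txtv gke wtih
Final line 4: khxr

Answer: khxr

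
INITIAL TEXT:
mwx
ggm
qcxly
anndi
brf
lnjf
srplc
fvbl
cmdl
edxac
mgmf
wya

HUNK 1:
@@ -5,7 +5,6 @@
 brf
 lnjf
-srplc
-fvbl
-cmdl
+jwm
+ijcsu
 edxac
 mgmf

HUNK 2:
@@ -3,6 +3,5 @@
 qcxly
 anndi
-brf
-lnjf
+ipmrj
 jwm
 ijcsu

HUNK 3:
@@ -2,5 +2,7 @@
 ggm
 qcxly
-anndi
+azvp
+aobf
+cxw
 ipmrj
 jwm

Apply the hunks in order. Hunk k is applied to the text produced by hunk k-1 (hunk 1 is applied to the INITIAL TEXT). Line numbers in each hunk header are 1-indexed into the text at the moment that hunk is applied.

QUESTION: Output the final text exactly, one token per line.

Hunk 1: at line 5 remove [srplc,fvbl,cmdl] add [jwm,ijcsu] -> 11 lines: mwx ggm qcxly anndi brf lnjf jwm ijcsu edxac mgmf wya
Hunk 2: at line 3 remove [brf,lnjf] add [ipmrj] -> 10 lines: mwx ggm qcxly anndi ipmrj jwm ijcsu edxac mgmf wya
Hunk 3: at line 2 remove [anndi] add [azvp,aobf,cxw] -> 12 lines: mwx ggm qcxly azvp aobf cxw ipmrj jwm ijcsu edxac mgmf wya

Answer: mwx
ggm
qcxly
azvp
aobf
cxw
ipmrj
jwm
ijcsu
edxac
mgmf
wya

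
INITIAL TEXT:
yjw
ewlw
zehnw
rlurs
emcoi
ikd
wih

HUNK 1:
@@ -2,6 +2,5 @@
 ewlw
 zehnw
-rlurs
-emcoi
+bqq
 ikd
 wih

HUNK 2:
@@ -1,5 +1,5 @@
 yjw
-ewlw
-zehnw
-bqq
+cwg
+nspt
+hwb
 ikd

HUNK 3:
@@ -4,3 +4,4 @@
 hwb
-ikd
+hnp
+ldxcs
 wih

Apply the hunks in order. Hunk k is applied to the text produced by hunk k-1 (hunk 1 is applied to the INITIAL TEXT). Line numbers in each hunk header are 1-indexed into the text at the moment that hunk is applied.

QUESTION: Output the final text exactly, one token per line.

Answer: yjw
cwg
nspt
hwb
hnp
ldxcs
wih

Derivation:
Hunk 1: at line 2 remove [rlurs,emcoi] add [bqq] -> 6 lines: yjw ewlw zehnw bqq ikd wih
Hunk 2: at line 1 remove [ewlw,zehnw,bqq] add [cwg,nspt,hwb] -> 6 lines: yjw cwg nspt hwb ikd wih
Hunk 3: at line 4 remove [ikd] add [hnp,ldxcs] -> 7 lines: yjw cwg nspt hwb hnp ldxcs wih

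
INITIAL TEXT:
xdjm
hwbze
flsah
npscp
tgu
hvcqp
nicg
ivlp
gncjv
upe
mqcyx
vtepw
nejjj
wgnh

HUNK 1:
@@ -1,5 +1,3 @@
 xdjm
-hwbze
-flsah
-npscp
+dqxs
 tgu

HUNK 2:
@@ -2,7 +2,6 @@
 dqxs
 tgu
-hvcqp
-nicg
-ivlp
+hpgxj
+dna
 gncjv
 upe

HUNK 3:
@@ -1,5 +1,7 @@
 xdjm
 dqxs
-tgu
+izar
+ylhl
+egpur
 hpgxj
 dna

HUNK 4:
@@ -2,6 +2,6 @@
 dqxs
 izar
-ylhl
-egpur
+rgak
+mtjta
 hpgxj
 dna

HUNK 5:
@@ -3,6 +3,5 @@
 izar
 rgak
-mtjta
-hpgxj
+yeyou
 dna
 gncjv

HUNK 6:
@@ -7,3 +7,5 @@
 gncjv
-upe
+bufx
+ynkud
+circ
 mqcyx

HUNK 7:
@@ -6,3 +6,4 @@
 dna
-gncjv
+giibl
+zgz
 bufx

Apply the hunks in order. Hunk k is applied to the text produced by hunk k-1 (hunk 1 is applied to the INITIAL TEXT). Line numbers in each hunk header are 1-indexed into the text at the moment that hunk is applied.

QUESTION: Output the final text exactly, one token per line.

Answer: xdjm
dqxs
izar
rgak
yeyou
dna
giibl
zgz
bufx
ynkud
circ
mqcyx
vtepw
nejjj
wgnh

Derivation:
Hunk 1: at line 1 remove [hwbze,flsah,npscp] add [dqxs] -> 12 lines: xdjm dqxs tgu hvcqp nicg ivlp gncjv upe mqcyx vtepw nejjj wgnh
Hunk 2: at line 2 remove [hvcqp,nicg,ivlp] add [hpgxj,dna] -> 11 lines: xdjm dqxs tgu hpgxj dna gncjv upe mqcyx vtepw nejjj wgnh
Hunk 3: at line 1 remove [tgu] add [izar,ylhl,egpur] -> 13 lines: xdjm dqxs izar ylhl egpur hpgxj dna gncjv upe mqcyx vtepw nejjj wgnh
Hunk 4: at line 2 remove [ylhl,egpur] add [rgak,mtjta] -> 13 lines: xdjm dqxs izar rgak mtjta hpgxj dna gncjv upe mqcyx vtepw nejjj wgnh
Hunk 5: at line 3 remove [mtjta,hpgxj] add [yeyou] -> 12 lines: xdjm dqxs izar rgak yeyou dna gncjv upe mqcyx vtepw nejjj wgnh
Hunk 6: at line 7 remove [upe] add [bufx,ynkud,circ] -> 14 lines: xdjm dqxs izar rgak yeyou dna gncjv bufx ynkud circ mqcyx vtepw nejjj wgnh
Hunk 7: at line 6 remove [gncjv] add [giibl,zgz] -> 15 lines: xdjm dqxs izar rgak yeyou dna giibl zgz bufx ynkud circ mqcyx vtepw nejjj wgnh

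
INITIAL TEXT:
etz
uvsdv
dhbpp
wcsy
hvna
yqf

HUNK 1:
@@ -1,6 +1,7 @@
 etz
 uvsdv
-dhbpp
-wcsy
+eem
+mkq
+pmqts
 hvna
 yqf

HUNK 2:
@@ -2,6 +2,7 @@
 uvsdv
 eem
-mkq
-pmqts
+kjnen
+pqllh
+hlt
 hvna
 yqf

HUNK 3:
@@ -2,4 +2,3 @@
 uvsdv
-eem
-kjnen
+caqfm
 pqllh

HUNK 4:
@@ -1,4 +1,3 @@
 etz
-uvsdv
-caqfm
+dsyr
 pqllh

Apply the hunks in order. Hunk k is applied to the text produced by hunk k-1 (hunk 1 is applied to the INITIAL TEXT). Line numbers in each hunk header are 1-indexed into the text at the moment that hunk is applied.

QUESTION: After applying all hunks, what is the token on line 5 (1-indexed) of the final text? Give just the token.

Answer: hvna

Derivation:
Hunk 1: at line 1 remove [dhbpp,wcsy] add [eem,mkq,pmqts] -> 7 lines: etz uvsdv eem mkq pmqts hvna yqf
Hunk 2: at line 2 remove [mkq,pmqts] add [kjnen,pqllh,hlt] -> 8 lines: etz uvsdv eem kjnen pqllh hlt hvna yqf
Hunk 3: at line 2 remove [eem,kjnen] add [caqfm] -> 7 lines: etz uvsdv caqfm pqllh hlt hvna yqf
Hunk 4: at line 1 remove [uvsdv,caqfm] add [dsyr] -> 6 lines: etz dsyr pqllh hlt hvna yqf
Final line 5: hvna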